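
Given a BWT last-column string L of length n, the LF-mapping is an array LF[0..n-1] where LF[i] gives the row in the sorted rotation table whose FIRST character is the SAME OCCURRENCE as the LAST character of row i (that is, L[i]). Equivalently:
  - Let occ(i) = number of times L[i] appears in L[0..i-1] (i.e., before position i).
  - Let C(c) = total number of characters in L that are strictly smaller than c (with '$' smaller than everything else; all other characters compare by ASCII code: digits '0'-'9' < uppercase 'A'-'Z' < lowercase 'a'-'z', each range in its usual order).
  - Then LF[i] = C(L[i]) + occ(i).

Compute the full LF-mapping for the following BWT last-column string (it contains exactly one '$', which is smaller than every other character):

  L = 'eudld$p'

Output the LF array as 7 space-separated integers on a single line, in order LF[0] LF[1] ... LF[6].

Answer: 3 6 1 4 2 0 5

Derivation:
Char counts: '$':1, 'd':2, 'e':1, 'l':1, 'p':1, 'u':1
C (first-col start): C('$')=0, C('d')=1, C('e')=3, C('l')=4, C('p')=5, C('u')=6
L[0]='e': occ=0, LF[0]=C('e')+0=3+0=3
L[1]='u': occ=0, LF[1]=C('u')+0=6+0=6
L[2]='d': occ=0, LF[2]=C('d')+0=1+0=1
L[3]='l': occ=0, LF[3]=C('l')+0=4+0=4
L[4]='d': occ=1, LF[4]=C('d')+1=1+1=2
L[5]='$': occ=0, LF[5]=C('$')+0=0+0=0
L[6]='p': occ=0, LF[6]=C('p')+0=5+0=5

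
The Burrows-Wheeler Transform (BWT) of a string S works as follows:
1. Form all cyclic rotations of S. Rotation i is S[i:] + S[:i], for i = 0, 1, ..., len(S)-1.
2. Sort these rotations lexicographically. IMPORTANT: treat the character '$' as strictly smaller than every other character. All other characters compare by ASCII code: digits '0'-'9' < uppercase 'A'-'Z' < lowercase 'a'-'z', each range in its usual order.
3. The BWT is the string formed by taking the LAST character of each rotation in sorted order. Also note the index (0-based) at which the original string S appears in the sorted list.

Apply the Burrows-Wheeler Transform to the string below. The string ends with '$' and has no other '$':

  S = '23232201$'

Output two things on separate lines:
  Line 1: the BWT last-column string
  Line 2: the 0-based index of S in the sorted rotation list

All 9 rotations (rotation i = S[i:]+S[:i]):
  rot[0] = 23232201$
  rot[1] = 3232201$2
  rot[2] = 232201$23
  rot[3] = 32201$232
  rot[4] = 2201$2323
  rot[5] = 201$23232
  rot[6] = 01$232322
  rot[7] = 1$2323220
  rot[8] = $23232201
Sorted (with $ < everything):
  sorted[0] = $23232201  (last char: '1')
  sorted[1] = 01$232322  (last char: '2')
  sorted[2] = 1$2323220  (last char: '0')
  sorted[3] = 201$23232  (last char: '2')
  sorted[4] = 2201$2323  (last char: '3')
  sorted[5] = 232201$23  (last char: '3')
  sorted[6] = 23232201$  (last char: '$')
  sorted[7] = 32201$232  (last char: '2')
  sorted[8] = 3232201$2  (last char: '2')
Last column: 120233$22
Original string S is at sorted index 6

Answer: 120233$22
6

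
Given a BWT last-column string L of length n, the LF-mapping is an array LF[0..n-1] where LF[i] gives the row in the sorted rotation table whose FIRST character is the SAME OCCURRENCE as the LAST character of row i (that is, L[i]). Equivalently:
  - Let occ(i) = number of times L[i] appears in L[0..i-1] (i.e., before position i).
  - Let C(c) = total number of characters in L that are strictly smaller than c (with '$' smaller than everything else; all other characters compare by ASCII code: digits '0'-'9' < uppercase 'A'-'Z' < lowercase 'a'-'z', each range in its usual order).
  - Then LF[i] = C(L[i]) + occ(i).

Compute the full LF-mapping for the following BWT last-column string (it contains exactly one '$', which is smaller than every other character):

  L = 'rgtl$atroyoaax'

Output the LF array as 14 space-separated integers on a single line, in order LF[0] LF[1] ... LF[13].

Answer: 8 4 10 5 0 1 11 9 6 13 7 2 3 12

Derivation:
Char counts: '$':1, 'a':3, 'g':1, 'l':1, 'o':2, 'r':2, 't':2, 'x':1, 'y':1
C (first-col start): C('$')=0, C('a')=1, C('g')=4, C('l')=5, C('o')=6, C('r')=8, C('t')=10, C('x')=12, C('y')=13
L[0]='r': occ=0, LF[0]=C('r')+0=8+0=8
L[1]='g': occ=0, LF[1]=C('g')+0=4+0=4
L[2]='t': occ=0, LF[2]=C('t')+0=10+0=10
L[3]='l': occ=0, LF[3]=C('l')+0=5+0=5
L[4]='$': occ=0, LF[4]=C('$')+0=0+0=0
L[5]='a': occ=0, LF[5]=C('a')+0=1+0=1
L[6]='t': occ=1, LF[6]=C('t')+1=10+1=11
L[7]='r': occ=1, LF[7]=C('r')+1=8+1=9
L[8]='o': occ=0, LF[8]=C('o')+0=6+0=6
L[9]='y': occ=0, LF[9]=C('y')+0=13+0=13
L[10]='o': occ=1, LF[10]=C('o')+1=6+1=7
L[11]='a': occ=1, LF[11]=C('a')+1=1+1=2
L[12]='a': occ=2, LF[12]=C('a')+2=1+2=3
L[13]='x': occ=0, LF[13]=C('x')+0=12+0=12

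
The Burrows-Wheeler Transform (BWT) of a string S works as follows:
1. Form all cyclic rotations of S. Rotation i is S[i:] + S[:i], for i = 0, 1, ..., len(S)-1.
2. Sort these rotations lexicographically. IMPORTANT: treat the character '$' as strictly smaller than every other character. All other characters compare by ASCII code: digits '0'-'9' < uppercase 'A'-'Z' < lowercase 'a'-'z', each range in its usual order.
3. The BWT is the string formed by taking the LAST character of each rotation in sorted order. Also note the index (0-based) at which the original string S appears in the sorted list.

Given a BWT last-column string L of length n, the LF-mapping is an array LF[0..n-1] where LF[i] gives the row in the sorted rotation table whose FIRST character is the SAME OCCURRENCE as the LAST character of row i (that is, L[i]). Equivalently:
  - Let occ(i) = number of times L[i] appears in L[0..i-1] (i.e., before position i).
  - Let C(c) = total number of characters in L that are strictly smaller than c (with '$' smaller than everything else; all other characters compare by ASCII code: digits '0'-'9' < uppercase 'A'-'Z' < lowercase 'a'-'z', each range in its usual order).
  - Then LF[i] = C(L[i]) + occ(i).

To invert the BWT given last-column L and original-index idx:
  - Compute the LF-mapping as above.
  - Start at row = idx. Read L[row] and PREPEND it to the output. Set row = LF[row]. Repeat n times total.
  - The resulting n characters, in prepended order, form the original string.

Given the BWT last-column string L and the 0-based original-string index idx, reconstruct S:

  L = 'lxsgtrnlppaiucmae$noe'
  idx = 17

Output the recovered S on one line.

Answer: saplingcounterexampl$

Derivation:
LF mapping: 8 20 17 6 18 16 11 9 14 15 1 7 19 3 10 2 4 0 12 13 5
Walk LF starting at row 17, prepending L[row]:
  step 1: row=17, L[17]='$', prepend. Next row=LF[17]=0
  step 2: row=0, L[0]='l', prepend. Next row=LF[0]=8
  step 3: row=8, L[8]='p', prepend. Next row=LF[8]=14
  step 4: row=14, L[14]='m', prepend. Next row=LF[14]=10
  step 5: row=10, L[10]='a', prepend. Next row=LF[10]=1
  step 6: row=1, L[1]='x', prepend. Next row=LF[1]=20
  step 7: row=20, L[20]='e', prepend. Next row=LF[20]=5
  step 8: row=5, L[5]='r', prepend. Next row=LF[5]=16
  step 9: row=16, L[16]='e', prepend. Next row=LF[16]=4
  step 10: row=4, L[4]='t', prepend. Next row=LF[4]=18
  step 11: row=18, L[18]='n', prepend. Next row=LF[18]=12
  step 12: row=12, L[12]='u', prepend. Next row=LF[12]=19
  step 13: row=19, L[19]='o', prepend. Next row=LF[19]=13
  step 14: row=13, L[13]='c', prepend. Next row=LF[13]=3
  step 15: row=3, L[3]='g', prepend. Next row=LF[3]=6
  step 16: row=6, L[6]='n', prepend. Next row=LF[6]=11
  step 17: row=11, L[11]='i', prepend. Next row=LF[11]=7
  step 18: row=7, L[7]='l', prepend. Next row=LF[7]=9
  step 19: row=9, L[9]='p', prepend. Next row=LF[9]=15
  step 20: row=15, L[15]='a', prepend. Next row=LF[15]=2
  step 21: row=2, L[2]='s', prepend. Next row=LF[2]=17
Reversed output: saplingcounterexampl$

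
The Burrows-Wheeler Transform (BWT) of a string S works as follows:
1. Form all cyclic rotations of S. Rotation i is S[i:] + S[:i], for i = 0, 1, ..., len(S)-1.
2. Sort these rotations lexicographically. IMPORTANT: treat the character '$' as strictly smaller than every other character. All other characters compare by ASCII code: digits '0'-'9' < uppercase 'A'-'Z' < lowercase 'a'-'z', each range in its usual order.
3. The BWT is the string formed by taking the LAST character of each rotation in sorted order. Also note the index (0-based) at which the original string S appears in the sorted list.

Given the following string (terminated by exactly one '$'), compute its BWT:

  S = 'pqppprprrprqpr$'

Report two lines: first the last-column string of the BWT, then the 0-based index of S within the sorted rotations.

Answer: rqp$qprrprprppp
3

Derivation:
All 15 rotations (rotation i = S[i:]+S[:i]):
  rot[0] = pqppprprrprqpr$
  rot[1] = qppprprrprqpr$p
  rot[2] = ppprprrprqpr$pq
  rot[3] = pprprrprqpr$pqp
  rot[4] = prprrprqpr$pqpp
  rot[5] = rprrprqpr$pqppp
  rot[6] = prrprqpr$pqpppr
  rot[7] = rrprqpr$pqppprp
  rot[8] = rprqpr$pqppprpr
  rot[9] = prqpr$pqppprprr
  rot[10] = rqpr$pqppprprrp
  rot[11] = qpr$pqppprprrpr
  rot[12] = pr$pqppprprrprq
  rot[13] = r$pqppprprrprqp
  rot[14] = $pqppprprrprqpr
Sorted (with $ < everything):
  sorted[0] = $pqppprprrprqpr  (last char: 'r')
  sorted[1] = ppprprrprqpr$pq  (last char: 'q')
  sorted[2] = pprprrprqpr$pqp  (last char: 'p')
  sorted[3] = pqppprprrprqpr$  (last char: '$')
  sorted[4] = pr$pqppprprrprq  (last char: 'q')
  sorted[5] = prprrprqpr$pqpp  (last char: 'p')
  sorted[6] = prqpr$pqppprprr  (last char: 'r')
  sorted[7] = prrprqpr$pqpppr  (last char: 'r')
  sorted[8] = qppprprrprqpr$p  (last char: 'p')
  sorted[9] = qpr$pqppprprrpr  (last char: 'r')
  sorted[10] = r$pqppprprrprqp  (last char: 'p')
  sorted[11] = rprqpr$pqppprpr  (last char: 'r')
  sorted[12] = rprrprqpr$pqppp  (last char: 'p')
  sorted[13] = rqpr$pqppprprrp  (last char: 'p')
  sorted[14] = rrprqpr$pqppprp  (last char: 'p')
Last column: rqp$qprrprprppp
Original string S is at sorted index 3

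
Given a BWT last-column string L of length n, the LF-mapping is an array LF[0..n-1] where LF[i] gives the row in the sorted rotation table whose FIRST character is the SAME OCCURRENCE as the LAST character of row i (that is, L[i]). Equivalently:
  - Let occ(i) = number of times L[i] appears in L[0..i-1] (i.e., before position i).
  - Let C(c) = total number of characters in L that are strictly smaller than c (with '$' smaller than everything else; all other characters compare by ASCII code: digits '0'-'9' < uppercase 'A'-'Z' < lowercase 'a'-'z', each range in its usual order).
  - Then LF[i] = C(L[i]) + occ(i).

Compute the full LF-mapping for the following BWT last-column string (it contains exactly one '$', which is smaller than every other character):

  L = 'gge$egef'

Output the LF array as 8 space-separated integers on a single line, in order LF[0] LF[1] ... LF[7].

Answer: 5 6 1 0 2 7 3 4

Derivation:
Char counts: '$':1, 'e':3, 'f':1, 'g':3
C (first-col start): C('$')=0, C('e')=1, C('f')=4, C('g')=5
L[0]='g': occ=0, LF[0]=C('g')+0=5+0=5
L[1]='g': occ=1, LF[1]=C('g')+1=5+1=6
L[2]='e': occ=0, LF[2]=C('e')+0=1+0=1
L[3]='$': occ=0, LF[3]=C('$')+0=0+0=0
L[4]='e': occ=1, LF[4]=C('e')+1=1+1=2
L[5]='g': occ=2, LF[5]=C('g')+2=5+2=7
L[6]='e': occ=2, LF[6]=C('e')+2=1+2=3
L[7]='f': occ=0, LF[7]=C('f')+0=4+0=4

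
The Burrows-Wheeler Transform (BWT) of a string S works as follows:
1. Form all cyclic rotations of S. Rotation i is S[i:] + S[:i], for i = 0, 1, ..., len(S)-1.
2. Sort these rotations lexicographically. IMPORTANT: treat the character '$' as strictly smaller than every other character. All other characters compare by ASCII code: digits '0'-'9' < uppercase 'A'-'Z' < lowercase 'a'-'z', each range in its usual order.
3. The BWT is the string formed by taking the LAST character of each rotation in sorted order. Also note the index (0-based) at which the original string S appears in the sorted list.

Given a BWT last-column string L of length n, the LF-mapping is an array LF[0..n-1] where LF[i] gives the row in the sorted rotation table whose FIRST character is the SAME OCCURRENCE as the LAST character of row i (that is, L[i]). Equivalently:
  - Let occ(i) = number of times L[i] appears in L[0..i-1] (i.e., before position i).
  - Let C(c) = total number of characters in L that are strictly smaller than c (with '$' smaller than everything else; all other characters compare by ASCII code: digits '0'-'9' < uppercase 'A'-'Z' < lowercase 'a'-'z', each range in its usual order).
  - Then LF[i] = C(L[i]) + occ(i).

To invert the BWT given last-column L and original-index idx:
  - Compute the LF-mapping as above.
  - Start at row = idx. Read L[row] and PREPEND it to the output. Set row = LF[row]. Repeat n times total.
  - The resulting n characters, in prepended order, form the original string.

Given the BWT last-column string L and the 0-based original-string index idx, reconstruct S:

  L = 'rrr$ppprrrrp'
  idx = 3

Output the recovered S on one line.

LF mapping: 5 6 7 0 1 2 3 8 9 10 11 4
Walk LF starting at row 3, prepending L[row]:
  step 1: row=3, L[3]='$', prepend. Next row=LF[3]=0
  step 2: row=0, L[0]='r', prepend. Next row=LF[0]=5
  step 3: row=5, L[5]='p', prepend. Next row=LF[5]=2
  step 4: row=2, L[2]='r', prepend. Next row=LF[2]=7
  step 5: row=7, L[7]='r', prepend. Next row=LF[7]=8
  step 6: row=8, L[8]='r', prepend. Next row=LF[8]=9
  step 7: row=9, L[9]='r', prepend. Next row=LF[9]=10
  step 8: row=10, L[10]='r', prepend. Next row=LF[10]=11
  step 9: row=11, L[11]='p', prepend. Next row=LF[11]=4
  step 10: row=4, L[4]='p', prepend. Next row=LF[4]=1
  step 11: row=1, L[1]='r', prepend. Next row=LF[1]=6
  step 12: row=6, L[6]='p', prepend. Next row=LF[6]=3
Reversed output: prpprrrrrpr$

Answer: prpprrrrrpr$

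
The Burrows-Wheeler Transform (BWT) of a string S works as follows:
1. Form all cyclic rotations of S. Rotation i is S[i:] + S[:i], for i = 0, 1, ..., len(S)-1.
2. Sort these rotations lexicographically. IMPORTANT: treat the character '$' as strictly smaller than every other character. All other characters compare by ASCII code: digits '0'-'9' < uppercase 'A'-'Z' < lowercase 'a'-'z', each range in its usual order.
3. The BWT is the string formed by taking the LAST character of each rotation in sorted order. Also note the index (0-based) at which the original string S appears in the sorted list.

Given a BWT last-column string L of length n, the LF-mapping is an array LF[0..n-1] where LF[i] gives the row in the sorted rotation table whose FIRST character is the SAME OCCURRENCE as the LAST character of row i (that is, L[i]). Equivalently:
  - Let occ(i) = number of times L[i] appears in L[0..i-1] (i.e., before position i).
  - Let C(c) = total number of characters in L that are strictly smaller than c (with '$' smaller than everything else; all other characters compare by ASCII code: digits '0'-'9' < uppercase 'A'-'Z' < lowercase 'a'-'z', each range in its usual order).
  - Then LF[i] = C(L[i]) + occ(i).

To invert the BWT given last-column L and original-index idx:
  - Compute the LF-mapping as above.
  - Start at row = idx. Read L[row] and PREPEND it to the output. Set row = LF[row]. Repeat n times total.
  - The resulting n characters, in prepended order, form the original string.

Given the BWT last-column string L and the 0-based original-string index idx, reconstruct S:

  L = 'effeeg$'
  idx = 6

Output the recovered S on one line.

LF mapping: 1 4 5 2 3 6 0
Walk LF starting at row 6, prepending L[row]:
  step 1: row=6, L[6]='$', prepend. Next row=LF[6]=0
  step 2: row=0, L[0]='e', prepend. Next row=LF[0]=1
  step 3: row=1, L[1]='f', prepend. Next row=LF[1]=4
  step 4: row=4, L[4]='e', prepend. Next row=LF[4]=3
  step 5: row=3, L[3]='e', prepend. Next row=LF[3]=2
  step 6: row=2, L[2]='f', prepend. Next row=LF[2]=5
  step 7: row=5, L[5]='g', prepend. Next row=LF[5]=6
Reversed output: gfeefe$

Answer: gfeefe$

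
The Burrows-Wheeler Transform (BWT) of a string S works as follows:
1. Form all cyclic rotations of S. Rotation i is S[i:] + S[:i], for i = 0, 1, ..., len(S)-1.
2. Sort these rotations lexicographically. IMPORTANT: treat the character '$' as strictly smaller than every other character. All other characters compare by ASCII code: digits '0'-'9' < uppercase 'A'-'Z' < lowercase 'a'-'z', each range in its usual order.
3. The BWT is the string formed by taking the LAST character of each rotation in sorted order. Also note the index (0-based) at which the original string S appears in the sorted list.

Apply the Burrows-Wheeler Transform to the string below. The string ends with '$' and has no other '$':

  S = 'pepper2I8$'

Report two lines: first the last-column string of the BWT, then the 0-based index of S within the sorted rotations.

All 10 rotations (rotation i = S[i:]+S[:i]):
  rot[0] = pepper2I8$
  rot[1] = epper2I8$p
  rot[2] = pper2I8$pe
  rot[3] = per2I8$pep
  rot[4] = er2I8$pepp
  rot[5] = r2I8$peppe
  rot[6] = 2I8$pepper
  rot[7] = I8$pepper2
  rot[8] = 8$pepper2I
  rot[9] = $pepper2I8
Sorted (with $ < everything):
  sorted[0] = $pepper2I8  (last char: '8')
  sorted[1] = 2I8$pepper  (last char: 'r')
  sorted[2] = 8$pepper2I  (last char: 'I')
  sorted[3] = I8$pepper2  (last char: '2')
  sorted[4] = epper2I8$p  (last char: 'p')
  sorted[5] = er2I8$pepp  (last char: 'p')
  sorted[6] = pepper2I8$  (last char: '$')
  sorted[7] = per2I8$pep  (last char: 'p')
  sorted[8] = pper2I8$pe  (last char: 'e')
  sorted[9] = r2I8$peppe  (last char: 'e')
Last column: 8rI2pp$pee
Original string S is at sorted index 6

Answer: 8rI2pp$pee
6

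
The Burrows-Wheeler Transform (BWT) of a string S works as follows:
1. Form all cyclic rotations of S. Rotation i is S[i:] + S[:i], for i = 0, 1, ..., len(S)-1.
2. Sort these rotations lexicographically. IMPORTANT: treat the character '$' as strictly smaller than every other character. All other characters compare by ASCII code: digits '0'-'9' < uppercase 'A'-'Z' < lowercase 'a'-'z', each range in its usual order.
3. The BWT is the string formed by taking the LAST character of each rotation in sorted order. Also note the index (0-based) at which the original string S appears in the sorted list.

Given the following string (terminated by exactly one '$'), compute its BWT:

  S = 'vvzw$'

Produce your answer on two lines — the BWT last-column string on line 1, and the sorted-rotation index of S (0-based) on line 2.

All 5 rotations (rotation i = S[i:]+S[:i]):
  rot[0] = vvzw$
  rot[1] = vzw$v
  rot[2] = zw$vv
  rot[3] = w$vvz
  rot[4] = $vvzw
Sorted (with $ < everything):
  sorted[0] = $vvzw  (last char: 'w')
  sorted[1] = vvzw$  (last char: '$')
  sorted[2] = vzw$v  (last char: 'v')
  sorted[3] = w$vvz  (last char: 'z')
  sorted[4] = zw$vv  (last char: 'v')
Last column: w$vzv
Original string S is at sorted index 1

Answer: w$vzv
1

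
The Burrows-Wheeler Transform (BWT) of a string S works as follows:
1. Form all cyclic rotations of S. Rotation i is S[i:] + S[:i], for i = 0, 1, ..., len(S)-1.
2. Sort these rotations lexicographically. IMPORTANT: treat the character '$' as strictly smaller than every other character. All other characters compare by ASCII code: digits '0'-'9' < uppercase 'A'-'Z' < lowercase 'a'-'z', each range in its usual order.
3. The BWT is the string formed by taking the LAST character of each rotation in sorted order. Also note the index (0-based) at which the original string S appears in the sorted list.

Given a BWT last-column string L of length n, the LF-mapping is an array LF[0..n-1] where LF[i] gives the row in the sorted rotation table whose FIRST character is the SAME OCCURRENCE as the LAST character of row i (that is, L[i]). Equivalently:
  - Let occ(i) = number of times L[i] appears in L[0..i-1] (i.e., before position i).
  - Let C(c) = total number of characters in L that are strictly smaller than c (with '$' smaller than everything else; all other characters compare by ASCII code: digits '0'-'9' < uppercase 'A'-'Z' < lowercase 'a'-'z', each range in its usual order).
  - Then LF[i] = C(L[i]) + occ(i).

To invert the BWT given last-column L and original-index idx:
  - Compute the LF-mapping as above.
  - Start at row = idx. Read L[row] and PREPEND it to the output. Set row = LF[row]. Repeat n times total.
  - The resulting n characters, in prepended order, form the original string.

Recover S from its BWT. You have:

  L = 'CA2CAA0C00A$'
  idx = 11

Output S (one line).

LF mapping: 9 5 4 10 6 7 1 11 2 3 8 0
Walk LF starting at row 11, prepending L[row]:
  step 1: row=11, L[11]='$', prepend. Next row=LF[11]=0
  step 2: row=0, L[0]='C', prepend. Next row=LF[0]=9
  step 3: row=9, L[9]='0', prepend. Next row=LF[9]=3
  step 4: row=3, L[3]='C', prepend. Next row=LF[3]=10
  step 5: row=10, L[10]='A', prepend. Next row=LF[10]=8
  step 6: row=8, L[8]='0', prepend. Next row=LF[8]=2
  step 7: row=2, L[2]='2', prepend. Next row=LF[2]=4
  step 8: row=4, L[4]='A', prepend. Next row=LF[4]=6
  step 9: row=6, L[6]='0', prepend. Next row=LF[6]=1
  step 10: row=1, L[1]='A', prepend. Next row=LF[1]=5
  step 11: row=5, L[5]='A', prepend. Next row=LF[5]=7
  step 12: row=7, L[7]='C', prepend. Next row=LF[7]=11
Reversed output: CAA0A20AC0C$

Answer: CAA0A20AC0C$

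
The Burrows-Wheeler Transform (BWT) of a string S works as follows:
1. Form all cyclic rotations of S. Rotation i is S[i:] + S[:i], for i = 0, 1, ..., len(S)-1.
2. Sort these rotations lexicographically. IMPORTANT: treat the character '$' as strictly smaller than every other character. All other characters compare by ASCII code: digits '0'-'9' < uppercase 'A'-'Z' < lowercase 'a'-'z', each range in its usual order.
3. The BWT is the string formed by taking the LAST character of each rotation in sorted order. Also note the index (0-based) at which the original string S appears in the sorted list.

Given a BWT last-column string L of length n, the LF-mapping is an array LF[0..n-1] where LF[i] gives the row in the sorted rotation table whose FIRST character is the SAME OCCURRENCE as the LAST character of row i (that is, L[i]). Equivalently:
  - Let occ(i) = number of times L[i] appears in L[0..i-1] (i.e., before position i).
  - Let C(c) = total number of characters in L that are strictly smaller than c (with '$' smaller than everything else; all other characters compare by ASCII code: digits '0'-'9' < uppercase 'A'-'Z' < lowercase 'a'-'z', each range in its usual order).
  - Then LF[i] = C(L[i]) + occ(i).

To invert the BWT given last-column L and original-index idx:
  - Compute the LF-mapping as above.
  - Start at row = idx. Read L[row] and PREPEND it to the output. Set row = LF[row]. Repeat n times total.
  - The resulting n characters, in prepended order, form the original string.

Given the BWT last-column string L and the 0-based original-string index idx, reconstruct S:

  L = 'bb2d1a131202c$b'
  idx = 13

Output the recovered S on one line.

Answer: cbd12a21132b0b$

Derivation:
LF mapping: 10 11 5 14 2 9 3 8 4 6 1 7 13 0 12
Walk LF starting at row 13, prepending L[row]:
  step 1: row=13, L[13]='$', prepend. Next row=LF[13]=0
  step 2: row=0, L[0]='b', prepend. Next row=LF[0]=10
  step 3: row=10, L[10]='0', prepend. Next row=LF[10]=1
  step 4: row=1, L[1]='b', prepend. Next row=LF[1]=11
  step 5: row=11, L[11]='2', prepend. Next row=LF[11]=7
  step 6: row=7, L[7]='3', prepend. Next row=LF[7]=8
  step 7: row=8, L[8]='1', prepend. Next row=LF[8]=4
  step 8: row=4, L[4]='1', prepend. Next row=LF[4]=2
  step 9: row=2, L[2]='2', prepend. Next row=LF[2]=5
  step 10: row=5, L[5]='a', prepend. Next row=LF[5]=9
  step 11: row=9, L[9]='2', prepend. Next row=LF[9]=6
  step 12: row=6, L[6]='1', prepend. Next row=LF[6]=3
  step 13: row=3, L[3]='d', prepend. Next row=LF[3]=14
  step 14: row=14, L[14]='b', prepend. Next row=LF[14]=12
  step 15: row=12, L[12]='c', prepend. Next row=LF[12]=13
Reversed output: cbd12a21132b0b$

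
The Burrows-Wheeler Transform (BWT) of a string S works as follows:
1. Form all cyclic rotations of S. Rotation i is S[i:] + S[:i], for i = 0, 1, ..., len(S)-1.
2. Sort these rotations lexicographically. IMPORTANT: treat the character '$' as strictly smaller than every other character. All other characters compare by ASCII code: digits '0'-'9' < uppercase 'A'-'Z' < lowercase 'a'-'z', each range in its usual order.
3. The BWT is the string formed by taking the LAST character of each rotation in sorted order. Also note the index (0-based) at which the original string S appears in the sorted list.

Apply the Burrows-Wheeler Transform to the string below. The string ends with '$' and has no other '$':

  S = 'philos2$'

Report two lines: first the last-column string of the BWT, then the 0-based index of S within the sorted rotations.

All 8 rotations (rotation i = S[i:]+S[:i]):
  rot[0] = philos2$
  rot[1] = hilos2$p
  rot[2] = ilos2$ph
  rot[3] = los2$phi
  rot[4] = os2$phil
  rot[5] = s2$philo
  rot[6] = 2$philos
  rot[7] = $philos2
Sorted (with $ < everything):
  sorted[0] = $philos2  (last char: '2')
  sorted[1] = 2$philos  (last char: 's')
  sorted[2] = hilos2$p  (last char: 'p')
  sorted[3] = ilos2$ph  (last char: 'h')
  sorted[4] = los2$phi  (last char: 'i')
  sorted[5] = os2$phil  (last char: 'l')
  sorted[6] = philos2$  (last char: '$')
  sorted[7] = s2$philo  (last char: 'o')
Last column: 2sphil$o
Original string S is at sorted index 6

Answer: 2sphil$o
6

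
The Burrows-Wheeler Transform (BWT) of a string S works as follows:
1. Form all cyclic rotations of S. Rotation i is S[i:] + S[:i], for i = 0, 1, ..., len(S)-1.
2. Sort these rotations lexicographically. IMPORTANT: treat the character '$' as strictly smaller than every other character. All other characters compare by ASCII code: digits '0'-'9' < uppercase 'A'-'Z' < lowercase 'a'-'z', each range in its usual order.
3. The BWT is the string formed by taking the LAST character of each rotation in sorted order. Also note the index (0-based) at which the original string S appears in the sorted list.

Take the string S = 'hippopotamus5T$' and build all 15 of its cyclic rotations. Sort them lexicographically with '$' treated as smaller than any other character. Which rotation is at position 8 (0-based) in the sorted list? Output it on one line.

All 15 rotations (rotation i = S[i:]+S[:i]):
  rot[0] = hippopotamus5T$
  rot[1] = ippopotamus5T$h
  rot[2] = ppopotamus5T$hi
  rot[3] = popotamus5T$hip
  rot[4] = opotamus5T$hipp
  rot[5] = potamus5T$hippo
  rot[6] = otamus5T$hippop
  rot[7] = tamus5T$hippopo
  rot[8] = amus5T$hippopot
  rot[9] = mus5T$hippopota
  rot[10] = us5T$hippopotam
  rot[11] = s5T$hippopotamu
  rot[12] = 5T$hippopotamus
  rot[13] = T$hippopotamus5
  rot[14] = $hippopotamus5T
Sorted (with $ < everything):
  sorted[0] = $hippopotamus5T
  sorted[1] = 5T$hippopotamus
  sorted[2] = T$hippopotamus5
  sorted[3] = amus5T$hippopot
  sorted[4] = hippopotamus5T$
  sorted[5] = ippopotamus5T$h
  sorted[6] = mus5T$hippopota
  sorted[7] = opotamus5T$hipp
  sorted[8] = otamus5T$hippop
  sorted[9] = popotamus5T$hip
  sorted[10] = potamus5T$hippo
  sorted[11] = ppopotamus5T$hi
  sorted[12] = s5T$hippopotamu
  sorted[13] = tamus5T$hippopo
  sorted[14] = us5T$hippopotam
sorted[8] = otamus5T$hippop

Answer: otamus5T$hippop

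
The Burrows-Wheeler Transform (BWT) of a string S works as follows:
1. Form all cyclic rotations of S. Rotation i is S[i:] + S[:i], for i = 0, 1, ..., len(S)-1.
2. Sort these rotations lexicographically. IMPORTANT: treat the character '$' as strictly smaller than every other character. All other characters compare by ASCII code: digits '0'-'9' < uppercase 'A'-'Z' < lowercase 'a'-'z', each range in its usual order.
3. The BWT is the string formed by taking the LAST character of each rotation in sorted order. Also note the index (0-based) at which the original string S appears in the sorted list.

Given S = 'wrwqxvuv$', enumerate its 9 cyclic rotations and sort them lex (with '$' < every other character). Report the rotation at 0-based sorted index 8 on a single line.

Answer: xvuv$wrwq

Derivation:
All 9 rotations (rotation i = S[i:]+S[:i]):
  rot[0] = wrwqxvuv$
  rot[1] = rwqxvuv$w
  rot[2] = wqxvuv$wr
  rot[3] = qxvuv$wrw
  rot[4] = xvuv$wrwq
  rot[5] = vuv$wrwqx
  rot[6] = uv$wrwqxv
  rot[7] = v$wrwqxvu
  rot[8] = $wrwqxvuv
Sorted (with $ < everything):
  sorted[0] = $wrwqxvuv
  sorted[1] = qxvuv$wrw
  sorted[2] = rwqxvuv$w
  sorted[3] = uv$wrwqxv
  sorted[4] = v$wrwqxvu
  sorted[5] = vuv$wrwqx
  sorted[6] = wqxvuv$wr
  sorted[7] = wrwqxvuv$
  sorted[8] = xvuv$wrwq
sorted[8] = xvuv$wrwq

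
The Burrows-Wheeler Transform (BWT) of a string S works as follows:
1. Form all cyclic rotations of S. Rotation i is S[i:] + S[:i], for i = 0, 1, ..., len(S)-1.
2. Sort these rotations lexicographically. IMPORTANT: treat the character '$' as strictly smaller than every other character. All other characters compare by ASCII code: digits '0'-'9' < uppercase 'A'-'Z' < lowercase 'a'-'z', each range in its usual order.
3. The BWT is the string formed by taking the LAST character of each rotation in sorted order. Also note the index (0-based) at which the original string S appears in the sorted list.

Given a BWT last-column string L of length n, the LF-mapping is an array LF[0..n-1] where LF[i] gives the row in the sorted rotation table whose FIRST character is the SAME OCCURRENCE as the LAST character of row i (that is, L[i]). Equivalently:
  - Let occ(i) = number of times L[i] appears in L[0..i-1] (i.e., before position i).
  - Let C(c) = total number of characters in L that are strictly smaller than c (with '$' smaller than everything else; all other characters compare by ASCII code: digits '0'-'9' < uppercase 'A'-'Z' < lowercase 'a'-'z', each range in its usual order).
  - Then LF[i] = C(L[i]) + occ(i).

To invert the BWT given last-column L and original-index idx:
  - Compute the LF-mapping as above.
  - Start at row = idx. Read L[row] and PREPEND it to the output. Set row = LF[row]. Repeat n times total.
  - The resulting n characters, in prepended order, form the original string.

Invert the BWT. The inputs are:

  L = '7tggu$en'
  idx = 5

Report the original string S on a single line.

LF mapping: 1 6 3 4 7 0 2 5
Walk LF starting at row 5, prepending L[row]:
  step 1: row=5, L[5]='$', prepend. Next row=LF[5]=0
  step 2: row=0, L[0]='7', prepend. Next row=LF[0]=1
  step 3: row=1, L[1]='t', prepend. Next row=LF[1]=6
  step 4: row=6, L[6]='e', prepend. Next row=LF[6]=2
  step 5: row=2, L[2]='g', prepend. Next row=LF[2]=3
  step 6: row=3, L[3]='g', prepend. Next row=LF[3]=4
  step 7: row=4, L[4]='u', prepend. Next row=LF[4]=7
  step 8: row=7, L[7]='n', prepend. Next row=LF[7]=5
Reversed output: nugget7$

Answer: nugget7$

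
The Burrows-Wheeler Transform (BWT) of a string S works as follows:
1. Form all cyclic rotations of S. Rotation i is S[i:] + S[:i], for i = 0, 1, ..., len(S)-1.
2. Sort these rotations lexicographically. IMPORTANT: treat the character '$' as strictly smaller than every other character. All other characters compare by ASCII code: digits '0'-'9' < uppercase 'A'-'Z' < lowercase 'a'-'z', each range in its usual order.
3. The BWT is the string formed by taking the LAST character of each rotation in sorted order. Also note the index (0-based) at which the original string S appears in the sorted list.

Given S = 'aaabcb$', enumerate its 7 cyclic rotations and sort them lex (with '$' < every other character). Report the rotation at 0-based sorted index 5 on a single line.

All 7 rotations (rotation i = S[i:]+S[:i]):
  rot[0] = aaabcb$
  rot[1] = aabcb$a
  rot[2] = abcb$aa
  rot[3] = bcb$aaa
  rot[4] = cb$aaab
  rot[5] = b$aaabc
  rot[6] = $aaabcb
Sorted (with $ < everything):
  sorted[0] = $aaabcb
  sorted[1] = aaabcb$
  sorted[2] = aabcb$a
  sorted[3] = abcb$aa
  sorted[4] = b$aaabc
  sorted[5] = bcb$aaa
  sorted[6] = cb$aaab
sorted[5] = bcb$aaa

Answer: bcb$aaa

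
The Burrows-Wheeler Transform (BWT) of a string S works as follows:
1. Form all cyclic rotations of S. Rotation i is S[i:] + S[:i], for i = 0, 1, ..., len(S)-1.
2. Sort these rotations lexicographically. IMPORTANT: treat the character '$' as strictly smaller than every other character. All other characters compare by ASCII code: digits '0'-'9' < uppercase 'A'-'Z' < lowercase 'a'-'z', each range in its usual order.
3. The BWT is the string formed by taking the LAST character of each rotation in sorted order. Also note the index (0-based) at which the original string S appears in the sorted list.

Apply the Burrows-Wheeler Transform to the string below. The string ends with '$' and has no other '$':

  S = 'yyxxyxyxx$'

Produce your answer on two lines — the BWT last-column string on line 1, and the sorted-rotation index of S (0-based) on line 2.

Answer: xxyyyxxyx$
9

Derivation:
All 10 rotations (rotation i = S[i:]+S[:i]):
  rot[0] = yyxxyxyxx$
  rot[1] = yxxyxyxx$y
  rot[2] = xxyxyxx$yy
  rot[3] = xyxyxx$yyx
  rot[4] = yxyxx$yyxx
  rot[5] = xyxx$yyxxy
  rot[6] = yxx$yyxxyx
  rot[7] = xx$yyxxyxy
  rot[8] = x$yyxxyxyx
  rot[9] = $yyxxyxyxx
Sorted (with $ < everything):
  sorted[0] = $yyxxyxyxx  (last char: 'x')
  sorted[1] = x$yyxxyxyx  (last char: 'x')
  sorted[2] = xx$yyxxyxy  (last char: 'y')
  sorted[3] = xxyxyxx$yy  (last char: 'y')
  sorted[4] = xyxx$yyxxy  (last char: 'y')
  sorted[5] = xyxyxx$yyx  (last char: 'x')
  sorted[6] = yxx$yyxxyx  (last char: 'x')
  sorted[7] = yxxyxyxx$y  (last char: 'y')
  sorted[8] = yxyxx$yyxx  (last char: 'x')
  sorted[9] = yyxxyxyxx$  (last char: '$')
Last column: xxyyyxxyx$
Original string S is at sorted index 9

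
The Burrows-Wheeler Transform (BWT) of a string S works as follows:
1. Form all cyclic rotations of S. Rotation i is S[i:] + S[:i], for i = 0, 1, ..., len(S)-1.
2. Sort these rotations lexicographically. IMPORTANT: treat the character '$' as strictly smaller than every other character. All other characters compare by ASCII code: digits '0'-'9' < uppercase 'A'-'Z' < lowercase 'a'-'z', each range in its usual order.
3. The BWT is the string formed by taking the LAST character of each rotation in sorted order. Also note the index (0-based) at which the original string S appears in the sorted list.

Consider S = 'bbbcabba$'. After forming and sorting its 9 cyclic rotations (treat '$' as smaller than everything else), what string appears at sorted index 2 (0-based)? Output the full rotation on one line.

All 9 rotations (rotation i = S[i:]+S[:i]):
  rot[0] = bbbcabba$
  rot[1] = bbcabba$b
  rot[2] = bcabba$bb
  rot[3] = cabba$bbb
  rot[4] = abba$bbbc
  rot[5] = bba$bbbca
  rot[6] = ba$bbbcab
  rot[7] = a$bbbcabb
  rot[8] = $bbbcabba
Sorted (with $ < everything):
  sorted[0] = $bbbcabba
  sorted[1] = a$bbbcabb
  sorted[2] = abba$bbbc
  sorted[3] = ba$bbbcab
  sorted[4] = bba$bbbca
  sorted[5] = bbbcabba$
  sorted[6] = bbcabba$b
  sorted[7] = bcabba$bb
  sorted[8] = cabba$bbb
sorted[2] = abba$bbbc

Answer: abba$bbbc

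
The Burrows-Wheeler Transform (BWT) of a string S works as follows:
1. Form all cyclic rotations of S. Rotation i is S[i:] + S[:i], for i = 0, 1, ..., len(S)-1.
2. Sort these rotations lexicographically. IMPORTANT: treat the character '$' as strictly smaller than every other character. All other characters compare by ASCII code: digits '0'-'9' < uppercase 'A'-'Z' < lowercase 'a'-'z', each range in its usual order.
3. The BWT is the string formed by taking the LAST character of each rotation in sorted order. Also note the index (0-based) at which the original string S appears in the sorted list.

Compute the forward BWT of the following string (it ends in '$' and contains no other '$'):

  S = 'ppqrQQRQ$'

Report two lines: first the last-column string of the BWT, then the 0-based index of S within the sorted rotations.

Answer: QRrQQ$ppq
5

Derivation:
All 9 rotations (rotation i = S[i:]+S[:i]):
  rot[0] = ppqrQQRQ$
  rot[1] = pqrQQRQ$p
  rot[2] = qrQQRQ$pp
  rot[3] = rQQRQ$ppq
  rot[4] = QQRQ$ppqr
  rot[5] = QRQ$ppqrQ
  rot[6] = RQ$ppqrQQ
  rot[7] = Q$ppqrQQR
  rot[8] = $ppqrQQRQ
Sorted (with $ < everything):
  sorted[0] = $ppqrQQRQ  (last char: 'Q')
  sorted[1] = Q$ppqrQQR  (last char: 'R')
  sorted[2] = QQRQ$ppqr  (last char: 'r')
  sorted[3] = QRQ$ppqrQ  (last char: 'Q')
  sorted[4] = RQ$ppqrQQ  (last char: 'Q')
  sorted[5] = ppqrQQRQ$  (last char: '$')
  sorted[6] = pqrQQRQ$p  (last char: 'p')
  sorted[7] = qrQQRQ$pp  (last char: 'p')
  sorted[8] = rQQRQ$ppq  (last char: 'q')
Last column: QRrQQ$ppq
Original string S is at sorted index 5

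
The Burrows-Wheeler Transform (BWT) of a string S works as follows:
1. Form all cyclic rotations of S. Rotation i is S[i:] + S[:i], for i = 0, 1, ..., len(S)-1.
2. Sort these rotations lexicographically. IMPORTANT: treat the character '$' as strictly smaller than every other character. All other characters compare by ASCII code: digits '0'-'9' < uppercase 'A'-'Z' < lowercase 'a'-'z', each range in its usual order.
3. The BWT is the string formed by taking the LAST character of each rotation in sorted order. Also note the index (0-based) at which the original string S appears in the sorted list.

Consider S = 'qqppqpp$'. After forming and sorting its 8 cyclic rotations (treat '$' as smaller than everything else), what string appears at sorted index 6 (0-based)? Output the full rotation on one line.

Answer: qppqpp$q

Derivation:
All 8 rotations (rotation i = S[i:]+S[:i]):
  rot[0] = qqppqpp$
  rot[1] = qppqpp$q
  rot[2] = ppqpp$qq
  rot[3] = pqpp$qqp
  rot[4] = qpp$qqpp
  rot[5] = pp$qqppq
  rot[6] = p$qqppqp
  rot[7] = $qqppqpp
Sorted (with $ < everything):
  sorted[0] = $qqppqpp
  sorted[1] = p$qqppqp
  sorted[2] = pp$qqppq
  sorted[3] = ppqpp$qq
  sorted[4] = pqpp$qqp
  sorted[5] = qpp$qqpp
  sorted[6] = qppqpp$q
  sorted[7] = qqppqpp$
sorted[6] = qppqpp$q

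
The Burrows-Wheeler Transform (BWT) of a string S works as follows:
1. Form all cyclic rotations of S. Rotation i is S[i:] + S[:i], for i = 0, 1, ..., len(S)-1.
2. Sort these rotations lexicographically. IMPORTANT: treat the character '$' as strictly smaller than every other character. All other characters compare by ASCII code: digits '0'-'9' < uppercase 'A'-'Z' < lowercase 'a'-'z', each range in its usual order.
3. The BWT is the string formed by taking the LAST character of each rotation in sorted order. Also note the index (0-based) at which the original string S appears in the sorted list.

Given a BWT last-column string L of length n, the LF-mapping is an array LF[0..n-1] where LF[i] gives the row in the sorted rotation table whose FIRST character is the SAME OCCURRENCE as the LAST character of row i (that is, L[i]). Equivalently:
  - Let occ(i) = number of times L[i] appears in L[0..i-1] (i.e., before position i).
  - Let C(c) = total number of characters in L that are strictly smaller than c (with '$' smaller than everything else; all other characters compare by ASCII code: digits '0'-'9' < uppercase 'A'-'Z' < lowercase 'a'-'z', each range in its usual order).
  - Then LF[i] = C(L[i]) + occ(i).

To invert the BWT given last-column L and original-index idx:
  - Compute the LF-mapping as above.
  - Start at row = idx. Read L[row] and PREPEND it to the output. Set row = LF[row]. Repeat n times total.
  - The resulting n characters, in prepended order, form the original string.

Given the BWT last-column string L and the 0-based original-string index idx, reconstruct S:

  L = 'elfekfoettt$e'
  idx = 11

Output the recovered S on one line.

Answer: toffeekettle$

Derivation:
LF mapping: 1 8 5 2 7 6 9 3 10 11 12 0 4
Walk LF starting at row 11, prepending L[row]:
  step 1: row=11, L[11]='$', prepend. Next row=LF[11]=0
  step 2: row=0, L[0]='e', prepend. Next row=LF[0]=1
  step 3: row=1, L[1]='l', prepend. Next row=LF[1]=8
  step 4: row=8, L[8]='t', prepend. Next row=LF[8]=10
  step 5: row=10, L[10]='t', prepend. Next row=LF[10]=12
  step 6: row=12, L[12]='e', prepend. Next row=LF[12]=4
  step 7: row=4, L[4]='k', prepend. Next row=LF[4]=7
  step 8: row=7, L[7]='e', prepend. Next row=LF[7]=3
  step 9: row=3, L[3]='e', prepend. Next row=LF[3]=2
  step 10: row=2, L[2]='f', prepend. Next row=LF[2]=5
  step 11: row=5, L[5]='f', prepend. Next row=LF[5]=6
  step 12: row=6, L[6]='o', prepend. Next row=LF[6]=9
  step 13: row=9, L[9]='t', prepend. Next row=LF[9]=11
Reversed output: toffeekettle$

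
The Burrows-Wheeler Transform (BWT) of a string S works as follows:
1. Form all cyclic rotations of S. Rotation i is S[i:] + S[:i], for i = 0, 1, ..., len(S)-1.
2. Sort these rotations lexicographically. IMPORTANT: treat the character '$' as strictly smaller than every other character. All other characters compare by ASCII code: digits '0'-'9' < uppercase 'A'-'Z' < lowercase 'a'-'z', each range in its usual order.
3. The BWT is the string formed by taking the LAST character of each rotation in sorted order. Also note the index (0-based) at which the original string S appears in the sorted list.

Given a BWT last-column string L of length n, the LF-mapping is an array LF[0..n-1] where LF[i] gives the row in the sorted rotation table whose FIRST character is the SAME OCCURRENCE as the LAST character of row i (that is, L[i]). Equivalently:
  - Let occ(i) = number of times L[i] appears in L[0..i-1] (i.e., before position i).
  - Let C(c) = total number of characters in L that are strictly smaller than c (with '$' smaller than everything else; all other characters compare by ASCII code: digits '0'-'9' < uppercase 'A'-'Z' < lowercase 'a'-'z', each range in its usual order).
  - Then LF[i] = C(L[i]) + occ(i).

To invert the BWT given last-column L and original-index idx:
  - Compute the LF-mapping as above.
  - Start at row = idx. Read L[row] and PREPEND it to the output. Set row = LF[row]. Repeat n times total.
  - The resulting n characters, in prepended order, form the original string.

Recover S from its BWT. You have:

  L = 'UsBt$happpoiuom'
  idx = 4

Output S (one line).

Answer: hippopotamusBU$

Derivation:
LF mapping: 2 12 1 13 0 4 3 9 10 11 7 5 14 8 6
Walk LF starting at row 4, prepending L[row]:
  step 1: row=4, L[4]='$', prepend. Next row=LF[4]=0
  step 2: row=0, L[0]='U', prepend. Next row=LF[0]=2
  step 3: row=2, L[2]='B', prepend. Next row=LF[2]=1
  step 4: row=1, L[1]='s', prepend. Next row=LF[1]=12
  step 5: row=12, L[12]='u', prepend. Next row=LF[12]=14
  step 6: row=14, L[14]='m', prepend. Next row=LF[14]=6
  step 7: row=6, L[6]='a', prepend. Next row=LF[6]=3
  step 8: row=3, L[3]='t', prepend. Next row=LF[3]=13
  step 9: row=13, L[13]='o', prepend. Next row=LF[13]=8
  step 10: row=8, L[8]='p', prepend. Next row=LF[8]=10
  step 11: row=10, L[10]='o', prepend. Next row=LF[10]=7
  step 12: row=7, L[7]='p', prepend. Next row=LF[7]=9
  step 13: row=9, L[9]='p', prepend. Next row=LF[9]=11
  step 14: row=11, L[11]='i', prepend. Next row=LF[11]=5
  step 15: row=5, L[5]='h', prepend. Next row=LF[5]=4
Reversed output: hippopotamusBU$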